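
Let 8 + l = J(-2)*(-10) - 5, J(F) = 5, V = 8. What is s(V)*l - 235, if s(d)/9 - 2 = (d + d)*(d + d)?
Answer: -146521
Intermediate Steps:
l = -63 (l = -8 + (5*(-10) - 5) = -8 + (-50 - 5) = -8 - 55 = -63)
s(d) = 18 + 36*d² (s(d) = 18 + 9*((d + d)*(d + d)) = 18 + 9*((2*d)*(2*d)) = 18 + 9*(4*d²) = 18 + 36*d²)
s(V)*l - 235 = (18 + 36*8²)*(-63) - 235 = (18 + 36*64)*(-63) - 235 = (18 + 2304)*(-63) - 235 = 2322*(-63) - 235 = -146286 - 235 = -146521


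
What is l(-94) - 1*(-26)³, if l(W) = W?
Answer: 17482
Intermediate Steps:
l(-94) - 1*(-26)³ = -94 - 1*(-26)³ = -94 - 1*(-17576) = -94 + 17576 = 17482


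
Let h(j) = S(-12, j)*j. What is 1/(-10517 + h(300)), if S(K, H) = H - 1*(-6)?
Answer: 1/81283 ≈ 1.2303e-5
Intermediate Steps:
S(K, H) = 6 + H (S(K, H) = H + 6 = 6 + H)
h(j) = j*(6 + j) (h(j) = (6 + j)*j = j*(6 + j))
1/(-10517 + h(300)) = 1/(-10517 + 300*(6 + 300)) = 1/(-10517 + 300*306) = 1/(-10517 + 91800) = 1/81283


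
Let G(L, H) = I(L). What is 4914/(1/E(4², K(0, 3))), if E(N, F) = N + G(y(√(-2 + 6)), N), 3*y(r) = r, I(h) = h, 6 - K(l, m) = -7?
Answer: 81900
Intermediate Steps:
K(l, m) = 13 (K(l, m) = 6 - 1*(-7) = 6 + 7 = 13)
y(r) = r/3
G(L, H) = L
E(N, F) = ⅔ + N (E(N, F) = N + √(-2 + 6)/3 = N + √4/3 = N + (⅓)*2 = N + ⅔ = ⅔ + N)
4914/(1/E(4², K(0, 3))) = 4914/(1/(⅔ + 4²)) = 4914/(1/(⅔ + 16)) = 4914/(1/(50/3)) = 4914/(3/50) = 4914*(50/3) = 81900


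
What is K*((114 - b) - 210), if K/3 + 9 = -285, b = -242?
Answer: -128772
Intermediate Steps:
K = -882 (K = -27 + 3*(-285) = -27 - 855 = -882)
K*((114 - b) - 210) = -882*((114 - 1*(-242)) - 210) = -882*((114 + 242) - 210) = -882*(356 - 210) = -882*146 = -128772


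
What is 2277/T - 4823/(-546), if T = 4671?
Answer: 3225/346 ≈ 9.3208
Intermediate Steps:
2277/T - 4823/(-546) = 2277/4671 - 4823/(-546) = 2277*(1/4671) - 4823*(-1/546) = 253/519 + 53/6 = 3225/346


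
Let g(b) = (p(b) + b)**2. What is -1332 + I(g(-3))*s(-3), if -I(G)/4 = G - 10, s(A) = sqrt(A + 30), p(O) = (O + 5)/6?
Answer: -1332 + 104*sqrt(3)/3 ≈ -1272.0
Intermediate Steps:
p(O) = 5/6 + O/6 (p(O) = (5 + O)*(1/6) = 5/6 + O/6)
g(b) = (5/6 + 7*b/6)**2 (g(b) = ((5/6 + b/6) + b)**2 = (5/6 + 7*b/6)**2)
s(A) = sqrt(30 + A)
I(G) = 40 - 4*G (I(G) = -4*(G - 10) = -4*(-10 + G) = 40 - 4*G)
-1332 + I(g(-3))*s(-3) = -1332 + (40 - (5 + 7*(-3))**2/9)*sqrt(30 - 3) = -1332 + (40 - (5 - 21)**2/9)*sqrt(27) = -1332 + (40 - (-16)**2/9)*(3*sqrt(3)) = -1332 + (40 - 256/9)*(3*sqrt(3)) = -1332 + 104*(3*sqrt(3))/9 = -1332 + 104*sqrt(3)/3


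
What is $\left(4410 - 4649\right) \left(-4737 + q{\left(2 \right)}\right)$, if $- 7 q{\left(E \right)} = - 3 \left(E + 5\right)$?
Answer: $1131426$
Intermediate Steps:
$q{\left(E \right)} = \frac{15}{7} + \frac{3 E}{7}$ ($q{\left(E \right)} = - \frac{\left(-3\right) \left(E + 5\right)}{7} = - \frac{\left(-3\right) \left(5 + E\right)}{7} = - \frac{-15 - 3 E}{7} = \frac{15}{7} + \frac{3 E}{7}$)
$\left(4410 - 4649\right) \left(-4737 + q{\left(2 \right)}\right) = \left(4410 - 4649\right) \left(-4737 + \left(\frac{15}{7} + \frac{3}{7} \cdot 2\right)\right) = - 239 \left(-4737 + \left(\frac{15}{7} + \frac{6}{7}\right)\right) = - 239 \left(-4737 + 3\right) = \left(-239\right) \left(-4734\right) = 1131426$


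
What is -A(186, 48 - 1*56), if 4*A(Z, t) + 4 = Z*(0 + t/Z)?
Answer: 3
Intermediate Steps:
A(Z, t) = -1 + t/4 (A(Z, t) = -1 + (Z*(0 + t/Z))/4 = -1 + (Z*(t/Z))/4 = -1 + t/4)
-A(186, 48 - 1*56) = -(-1 + (48 - 1*56)/4) = -(-1 + (48 - 56)/4) = -(-1 + (¼)*(-8)) = -(-1 - 2) = -1*(-3) = 3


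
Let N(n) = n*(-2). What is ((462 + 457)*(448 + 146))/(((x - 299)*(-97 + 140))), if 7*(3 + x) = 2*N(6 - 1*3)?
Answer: -1910601/45709 ≈ -41.799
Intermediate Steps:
N(n) = -2*n
x = -33/7 (x = -3 + (2*(-2*(6 - 1*3)))/7 = -3 + (2*(-2*(6 - 3)))/7 = -3 + (2*(-2*3))/7 = -3 + (2*(-6))/7 = -3 + (⅐)*(-12) = -3 - 12/7 = -33/7 ≈ -4.7143)
((462 + 457)*(448 + 146))/(((x - 299)*(-97 + 140))) = ((462 + 457)*(448 + 146))/(((-33/7 - 299)*(-97 + 140))) = (919*594)/((-2126/7*43)) = 545886/(-91418/7) = 545886*(-7/91418) = -1910601/45709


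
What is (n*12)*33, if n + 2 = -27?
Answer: -11484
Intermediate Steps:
n = -29 (n = -2 - 27 = -29)
(n*12)*33 = -29*12*33 = -348*33 = -11484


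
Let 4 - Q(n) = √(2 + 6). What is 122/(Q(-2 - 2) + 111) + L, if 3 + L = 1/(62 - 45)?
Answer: -422340/224689 + 244*√2/13217 ≈ -1.8536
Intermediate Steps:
Q(n) = 4 - 2*√2 (Q(n) = 4 - √(2 + 6) = 4 - √8 = 4 - 2*√2)
L = -50/17 (L = -3 + 1/(62 - 45) = -3 + 1/17 = -50/17 ≈ -2.9412)
122/(Q(-2 - 2) + 111) + L = 122/((4 - 2*√2) + 111) - 50/17 = 122/(115 - 2*√2) - 50/17 = -50/17 + 122/(115 - 2*√2)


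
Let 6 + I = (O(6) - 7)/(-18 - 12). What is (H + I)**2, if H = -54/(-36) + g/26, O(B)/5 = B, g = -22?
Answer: 1420864/38025 ≈ 37.367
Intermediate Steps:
O(B) = 5*B
I = -203/30 (I = -6 + (5*6 - 7)/(-18 - 12) = -6 + (30 - 7)/(-30) = -6 + 23*(-1/30) = -6 - 23/30 = -203/30 ≈ -6.7667)
H = 17/26 (H = -54/(-36) - 22/26 = -54*(-1/36) - 22*1/26 = 3/2 - 11/13 = 17/26 ≈ 0.65385)
(H + I)**2 = (17/26 - 203/30)**2 = (-1192/195)**2 = 1420864/38025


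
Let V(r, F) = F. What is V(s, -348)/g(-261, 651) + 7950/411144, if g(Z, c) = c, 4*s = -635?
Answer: -7661259/14869708 ≈ -0.51523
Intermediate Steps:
s = -635/4 (s = (¼)*(-635) = -635/4 ≈ -158.75)
V(s, -348)/g(-261, 651) + 7950/411144 = -348/651 + 7950/411144 = -348*1/651 + 7950*(1/411144) = -116/217 + 1325/68524 = -7661259/14869708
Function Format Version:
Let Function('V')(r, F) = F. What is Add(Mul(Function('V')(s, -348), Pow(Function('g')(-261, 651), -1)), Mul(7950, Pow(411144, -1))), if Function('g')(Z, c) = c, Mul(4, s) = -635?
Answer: Rational(-7661259, 14869708) ≈ -0.51523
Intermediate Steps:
s = Rational(-635, 4) (s = Mul(Rational(1, 4), -635) = Rational(-635, 4) ≈ -158.75)
Add(Mul(Function('V')(s, -348), Pow(Function('g')(-261, 651), -1)), Mul(7950, Pow(411144, -1))) = Add(Mul(-348, Pow(651, -1)), Mul(7950, Pow(411144, -1))) = Add(Mul(-348, Rational(1, 651)), Mul(7950, Rational(1, 411144))) = Add(Rational(-116, 217), Rational(1325, 68524)) = Rational(-7661259, 14869708)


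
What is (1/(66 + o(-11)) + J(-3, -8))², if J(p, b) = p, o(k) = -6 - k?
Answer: 44944/5041 ≈ 8.9157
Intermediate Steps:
(1/(66 + o(-11)) + J(-3, -8))² = (1/(66 + (-6 - 1*(-11))) - 3)² = (1/(66 + (-6 + 11)) - 3)² = (1/(66 + 5) - 3)² = (1/71 - 3)² = (-212/71)² = 44944/5041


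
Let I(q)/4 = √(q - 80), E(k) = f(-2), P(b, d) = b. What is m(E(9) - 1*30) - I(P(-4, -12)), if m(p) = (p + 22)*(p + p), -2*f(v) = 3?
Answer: 1197/2 - 8*I*√21 ≈ 598.5 - 36.661*I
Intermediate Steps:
f(v) = -3/2 (f(v) = -½*3 = -3/2)
E(k) = -3/2
m(p) = 2*p*(22 + p) (m(p) = (22 + p)*(2*p) = 2*p*(22 + p))
I(q) = 4*√(-80 + q) (I(q) = 4*√(q - 80) = 4*√(-80 + q))
m(E(9) - 1*30) - I(P(-4, -12)) = 2*(-3/2 - 1*30)*(22 + (-3/2 - 1*30)) - 4*√(-80 - 4) = 2*(-3/2 - 30)*(22 + (-3/2 - 30)) - 4*√(-84) = 2*(-63/2)*(22 - 63/2) - 4*2*I*√21 = 2*(-63/2)*(-19/2) - 8*I*√21 = 1197/2 - 8*I*√21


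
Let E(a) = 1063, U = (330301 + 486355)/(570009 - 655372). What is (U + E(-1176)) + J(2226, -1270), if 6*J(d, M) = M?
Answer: 215567134/256089 ≈ 841.77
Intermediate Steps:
J(d, M) = M/6
U = -816656/85363 (U = 816656/(-85363) = 816656*(-1/85363) = -816656/85363 ≈ -9.5669)
(U + E(-1176)) + J(2226, -1270) = (-816656/85363 + 1063) + (⅙)*(-1270) = 89924213/85363 - 635/3 = 215567134/256089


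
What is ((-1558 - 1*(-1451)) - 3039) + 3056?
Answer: -90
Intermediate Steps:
((-1558 - 1*(-1451)) - 3039) + 3056 = ((-1558 + 1451) - 3039) + 3056 = (-107 - 3039) + 3056 = -3146 + 3056 = -90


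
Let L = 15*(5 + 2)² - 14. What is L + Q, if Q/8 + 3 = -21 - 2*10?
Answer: 369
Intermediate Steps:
Q = -352 (Q = -24 + 8*(-21 - 2*10) = -24 + 8*(-21 - 20) = -24 + 8*(-41) = -24 - 328 = -352)
L = 721 (L = 15*7² - 14 = 15*49 - 14 = 735 - 14 = 721)
L + Q = 721 - 352 = 369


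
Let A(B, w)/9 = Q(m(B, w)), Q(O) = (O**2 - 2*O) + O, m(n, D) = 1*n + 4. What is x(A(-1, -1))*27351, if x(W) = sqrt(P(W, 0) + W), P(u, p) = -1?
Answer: 27351*sqrt(53) ≈ 1.9912e+5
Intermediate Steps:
m(n, D) = 4 + n (m(n, D) = n + 4 = 4 + n)
Q(O) = O**2 - O
A(B, w) = 9*(3 + B)*(4 + B) (A(B, w) = 9*((4 + B)*(-1 + (4 + B))) = 9*((4 + B)*(3 + B)) = 9*((3 + B)*(4 + B)) = 9*(3 + B)*(4 + B))
x(W) = sqrt(-1 + W)
x(A(-1, -1))*27351 = sqrt(-1 + 9*(3 - 1)*(4 - 1))*27351 = sqrt(-1 + 9*2*3)*27351 = sqrt(-1 + 54)*27351 = sqrt(53)*27351 = 27351*sqrt(53)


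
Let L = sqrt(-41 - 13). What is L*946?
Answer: 2838*I*sqrt(6) ≈ 6951.6*I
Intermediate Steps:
L = 3*I*sqrt(6) (L = sqrt(-54) = 3*I*sqrt(6) ≈ 7.3485*I)
L*946 = (3*I*sqrt(6))*946 = 2838*I*sqrt(6)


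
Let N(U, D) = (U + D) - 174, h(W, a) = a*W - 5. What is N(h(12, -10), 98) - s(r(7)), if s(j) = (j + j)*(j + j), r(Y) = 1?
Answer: -205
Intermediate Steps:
h(W, a) = -5 + W*a (h(W, a) = W*a - 5 = -5 + W*a)
s(j) = 4*j² (s(j) = (2*j)*(2*j) = 4*j²)
N(U, D) = -174 + D + U (N(U, D) = (D + U) - 174 = -174 + D + U)
N(h(12, -10), 98) - s(r(7)) = (-174 + 98 + (-5 + 12*(-10))) - 4*1² = (-174 + 98 + (-5 - 120)) - 4 = (-174 + 98 - 125) - 1*4 = -201 - 4 = -205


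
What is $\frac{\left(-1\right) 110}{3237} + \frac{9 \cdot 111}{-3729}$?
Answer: $- \frac{1214651}{4023591} \approx -0.30188$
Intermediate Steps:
$\frac{\left(-1\right) 110}{3237} + \frac{9 \cdot 111}{-3729} = \left(-110\right) \frac{1}{3237} + 999 \left(- \frac{1}{3729}\right) = - \frac{110}{3237} - \frac{333}{1243} = - \frac{1214651}{4023591}$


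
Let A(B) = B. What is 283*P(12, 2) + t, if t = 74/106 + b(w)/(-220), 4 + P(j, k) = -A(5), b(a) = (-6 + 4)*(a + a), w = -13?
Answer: -7423159/2915 ≈ -2546.5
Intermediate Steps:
b(a) = -4*a
P(j, k) = -9 (P(j, k) = -4 - 1*5 = -4 - 5 = -9)
t = 1346/2915 (t = 74/106 - 4*(-13)/(-220) = 74*(1/106) + 52*(-1/220) = 37/53 - 13/55 = 1346/2915 ≈ 0.46175)
283*P(12, 2) + t = 283*(-9) + 1346/2915 = -2547 + 1346/2915 = -7423159/2915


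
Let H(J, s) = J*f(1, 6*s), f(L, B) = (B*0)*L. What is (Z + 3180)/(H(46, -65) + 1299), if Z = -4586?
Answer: -1406/1299 ≈ -1.0824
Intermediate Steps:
f(L, B) = 0 (f(L, B) = 0*L = 0)
H(J, s) = 0 (H(J, s) = J*0 = 0)
(Z + 3180)/(H(46, -65) + 1299) = (-4586 + 3180)/(0 + 1299) = -1406/1299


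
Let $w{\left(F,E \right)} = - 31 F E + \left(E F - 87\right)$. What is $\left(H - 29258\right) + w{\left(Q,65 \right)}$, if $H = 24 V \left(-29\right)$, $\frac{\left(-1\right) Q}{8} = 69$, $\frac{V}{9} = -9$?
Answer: $1103431$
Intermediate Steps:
$V = -81$ ($V = 9 \left(-9\right) = -81$)
$Q = -552$ ($Q = \left(-8\right) 69 = -552$)
$H = 56376$ ($H = 24 \left(-81\right) \left(-29\right) = \left(-1944\right) \left(-29\right) = 56376$)
$w{\left(F,E \right)} = -87 - 30 E F$ ($w{\left(F,E \right)} = - 31 E F + \left(-87 + E F\right) = -87 - 30 E F$)
$\left(H - 29258\right) + w{\left(Q,65 \right)} = \left(56376 - 29258\right) - \left(87 + 1950 \left(-552\right)\right) = 27118 + \left(-87 + 1076400\right) = 27118 + 1076313 = 1103431$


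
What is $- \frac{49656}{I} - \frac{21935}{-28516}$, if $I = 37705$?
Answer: $- \frac{588931321}{1075195780} \approx -0.54774$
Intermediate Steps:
$- \frac{49656}{I} - \frac{21935}{-28516} = - \frac{49656}{37705} - \frac{21935}{-28516} = \left(-49656\right) \frac{1}{37705} - - \frac{21935}{28516} = - \frac{49656}{37705} + \frac{21935}{28516} = - \frac{588931321}{1075195780}$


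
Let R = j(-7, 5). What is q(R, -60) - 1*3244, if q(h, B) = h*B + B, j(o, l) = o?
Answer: -2884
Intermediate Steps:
R = -7
q(h, B) = B + B*h (q(h, B) = B*h + B = B + B*h)
q(R, -60) - 1*3244 = -60*(1 - 7) - 1*3244 = -60*(-6) - 3244 = 360 - 3244 = -2884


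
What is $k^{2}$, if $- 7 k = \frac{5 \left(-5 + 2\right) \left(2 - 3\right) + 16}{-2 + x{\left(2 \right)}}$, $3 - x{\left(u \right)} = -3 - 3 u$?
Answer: $\frac{961}{4900} \approx 0.19612$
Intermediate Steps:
$x{\left(u \right)} = 6 + 3 u$ ($x{\left(u \right)} = 3 - \left(-3 - 3 u\right) = 3 + \left(3 + 3 u\right) = 6 + 3 u$)
$k = - \frac{31}{70}$ ($k = - \frac{\left(5 \left(-5 + 2\right) \left(2 - 3\right) + 16\right) \frac{1}{-2 + \left(6 + 3 \cdot 2\right)}}{7} = - \frac{\left(5 \left(\left(-3\right) \left(-1\right)\right) + 16\right) \frac{1}{-2 + \left(6 + 6\right)}}{7} = - \frac{\left(5 \cdot 3 + 16\right) \frac{1}{-2 + 12}}{7} = - \frac{\left(15 + 16\right) \frac{1}{10}}{7} = - \frac{31 \cdot \frac{1}{10}}{7} = \left(- \frac{1}{7}\right) \frac{31}{10} = - \frac{31}{70} \approx -0.44286$)
$k^{2} = \left(- \frac{31}{70}\right)^{2} = \frac{961}{4900}$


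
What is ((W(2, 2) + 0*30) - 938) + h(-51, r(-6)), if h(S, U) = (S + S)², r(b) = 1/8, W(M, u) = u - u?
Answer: 9466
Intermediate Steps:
W(M, u) = 0
r(b) = ⅛
h(S, U) = 4*S² (h(S, U) = (2*S)² = 4*S²)
((W(2, 2) + 0*30) - 938) + h(-51, r(-6)) = ((0 + 0*30) - 938) + 4*(-51)² = ((0 + 0) - 938) + 4*2601 = (0 - 938) + 10404 = -938 + 10404 = 9466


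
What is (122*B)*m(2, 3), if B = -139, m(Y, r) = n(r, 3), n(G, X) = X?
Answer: -50874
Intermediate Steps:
m(Y, r) = 3
(122*B)*m(2, 3) = (122*(-139))*3 = -16958*3 = -50874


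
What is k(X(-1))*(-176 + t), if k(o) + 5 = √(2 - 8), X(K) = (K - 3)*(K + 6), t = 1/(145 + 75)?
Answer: 38719/44 - 38719*I*√6/220 ≈ 879.98 - 431.1*I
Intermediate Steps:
t = 1/220 ≈ 0.0045455
X(K) = (-3 + K)*(6 + K)
k(o) = -5 + I*√6 (k(o) = -5 + √(2 - 8) = -5 + √(-6) = -5 + I*√6)
k(X(-1))*(-176 + t) = (-5 + I*√6)*(-176 + 1/220) = (-5 + I*√6)*(-38719/220) = 38719/44 - 38719*I*√6/220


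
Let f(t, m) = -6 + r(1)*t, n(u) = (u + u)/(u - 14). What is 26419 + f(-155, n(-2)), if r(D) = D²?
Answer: 26258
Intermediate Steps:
n(u) = 2*u/(-14 + u) (n(u) = (2*u)/(-14 + u) = 2*u/(-14 + u))
f(t, m) = -6 + t (f(t, m) = -6 + 1²*t = -6 + 1*t = -6 + t)
26419 + f(-155, n(-2)) = 26419 + (-6 - 155) = 26419 - 161 = 26258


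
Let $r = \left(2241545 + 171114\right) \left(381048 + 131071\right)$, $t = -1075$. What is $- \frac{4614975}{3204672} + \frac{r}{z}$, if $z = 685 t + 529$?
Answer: $- \frac{659932536359578127}{393024178752} \approx -1.6791 \cdot 10^{6}$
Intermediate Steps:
$r = 1235568514421$ ($r = 2412659 \cdot 512119 = 1235568514421$)
$z = -735846$ ($z = 685 \left(-1075\right) + 529 = -736375 + 529 = -735846$)
$- \frac{4614975}{3204672} + \frac{r}{z} = - \frac{4614975}{3204672} + \frac{1235568514421}{-735846} = \left(-4614975\right) \frac{1}{3204672} + 1235568514421 \left(- \frac{1}{735846}\right) = - \frac{1538325}{1068224} - \frac{1235568514421}{735846} = - \frac{659932536359578127}{393024178752}$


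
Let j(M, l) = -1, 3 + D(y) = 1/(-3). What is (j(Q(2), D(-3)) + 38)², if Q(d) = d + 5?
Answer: 1369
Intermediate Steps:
D(y) = -10/3 (D(y) = -3 + 1/(-3) = -3 - ⅓ = -10/3)
Q(d) = 5 + d
(j(Q(2), D(-3)) + 38)² = (-1 + 38)² = 37² = 1369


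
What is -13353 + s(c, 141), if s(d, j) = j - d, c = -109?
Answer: -13103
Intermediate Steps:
-13353 + s(c, 141) = -13353 + (141 - 1*(-109)) = -13353 + (141 + 109) = -13353 + 250 = -13103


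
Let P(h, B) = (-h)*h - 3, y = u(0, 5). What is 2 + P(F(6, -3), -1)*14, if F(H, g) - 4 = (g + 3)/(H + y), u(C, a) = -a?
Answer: -264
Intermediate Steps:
y = -5 (y = -1*5 = -5)
F(H, g) = 4 + (3 + g)/(-5 + H) (F(H, g) = 4 + (g + 3)/(H - 5) = 4 + (3 + g)/(-5 + H))
P(h, B) = -3 - h² (P(h, B) = -h² - 3 = -3 - h²)
2 + P(F(6, -3), -1)*14 = 2 + (-3 - ((-17 - 3 + 4*6)/(-5 + 6))²)*14 = 2 + (-3 - ((-17 - 3 + 24)/1)²)*14 = 2 + (-3 - (1*4)²)*14 = 2 + (-3 - 1*4²)*14 = 2 + (-3 - 1*16)*14 = 2 + (-3 - 16)*14 = 2 - 19*14 = 2 - 266 = -264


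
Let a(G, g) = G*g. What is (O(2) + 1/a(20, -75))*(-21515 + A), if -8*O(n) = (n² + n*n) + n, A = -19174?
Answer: 6361047/125 ≈ 50888.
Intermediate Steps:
O(n) = -n²/4 - n/8 (O(n) = -((n² + n*n) + n)/8 = -((n² + n²) + n)/8 = -(2*n² + n)/8 = -(n + 2*n²)/8 = -n²/4 - n/8)
(O(2) + 1/a(20, -75))*(-21515 + A) = (-⅛*2*(1 + 2*2) + 1/(20*(-75)))*(-21515 - 19174) = (-⅛*2*(1 + 4) + 1/(-1500))*(-40689) = (-⅛*2*5 - 1/1500)*(-40689) = (-5/4 - 1/1500)*(-40689) = -469/375*(-40689) = 6361047/125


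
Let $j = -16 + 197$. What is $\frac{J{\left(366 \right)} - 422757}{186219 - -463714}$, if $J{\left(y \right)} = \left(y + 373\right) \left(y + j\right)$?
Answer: $- \frac{18524}{649933} \approx -0.028501$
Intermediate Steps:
$j = 181$
$J{\left(y \right)} = \left(181 + y\right) \left(373 + y\right)$ ($J{\left(y \right)} = \left(y + 373\right) \left(y + 181\right) = \left(373 + y\right) \left(181 + y\right) = \left(181 + y\right) \left(373 + y\right)$)
$\frac{J{\left(366 \right)} - 422757}{186219 - -463714} = \frac{\left(67513 + 366^{2} + 554 \cdot 366\right) - 422757}{186219 - -463714} = \frac{\left(67513 + 133956 + 202764\right) - 422757}{186219 + 463714} = \frac{404233 - 422757}{649933} = \left(-18524\right) \frac{1}{649933} = - \frac{18524}{649933}$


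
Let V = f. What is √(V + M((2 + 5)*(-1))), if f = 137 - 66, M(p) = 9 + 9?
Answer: √89 ≈ 9.4340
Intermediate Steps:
M(p) = 18
f = 71
V = 71
√(V + M((2 + 5)*(-1))) = √(71 + 18) = √89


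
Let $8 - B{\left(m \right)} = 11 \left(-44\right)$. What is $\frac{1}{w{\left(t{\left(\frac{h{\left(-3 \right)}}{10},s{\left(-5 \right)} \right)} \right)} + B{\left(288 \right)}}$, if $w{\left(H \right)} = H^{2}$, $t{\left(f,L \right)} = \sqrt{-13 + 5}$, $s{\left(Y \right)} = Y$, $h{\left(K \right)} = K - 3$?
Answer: $\frac{1}{484} \approx 0.0020661$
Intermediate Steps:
$B{\left(m \right)} = 492$ ($B{\left(m \right)} = 8 - 11 \left(-44\right) = 8 - -484 = 8 + 484 = 492$)
$h{\left(K \right)} = -3 + K$ ($h{\left(K \right)} = K - 3 = -3 + K$)
$t{\left(f,L \right)} = 2 i \sqrt{2}$ ($t{\left(f,L \right)} = \sqrt{-8} = 2 i \sqrt{2}$)
$\frac{1}{w{\left(t{\left(\frac{h{\left(-3 \right)}}{10},s{\left(-5 \right)} \right)} \right)} + B{\left(288 \right)}} = \frac{1}{\left(2 i \sqrt{2}\right)^{2} + 492} = \frac{1}{-8 + 492} = \frac{1}{484}$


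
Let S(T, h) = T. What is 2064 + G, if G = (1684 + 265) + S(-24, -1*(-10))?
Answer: 3989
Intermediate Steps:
G = 1925 (G = (1684 + 265) - 24 = 1949 - 24 = 1925)
2064 + G = 2064 + 1925 = 3989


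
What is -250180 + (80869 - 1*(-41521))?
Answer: -127790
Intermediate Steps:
-250180 + (80869 - 1*(-41521)) = -250180 + (80869 + 41521) = -250180 + 122390 = -127790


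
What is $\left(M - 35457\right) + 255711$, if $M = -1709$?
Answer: $218545$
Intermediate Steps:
$\left(M - 35457\right) + 255711 = \left(-1709 - 35457\right) + 255711 = -37166 + 255711 = 218545$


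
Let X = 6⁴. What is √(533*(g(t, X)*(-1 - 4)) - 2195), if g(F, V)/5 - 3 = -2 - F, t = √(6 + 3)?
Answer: √24455 ≈ 156.38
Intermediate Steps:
X = 1296
t = 3 (t = √9 = 3)
g(F, V) = 5 - 5*F (g(F, V) = 15 + 5*(-2 - F) = 15 + (-10 - 5*F) = 5 - 5*F)
√(533*(g(t, X)*(-1 - 4)) - 2195) = √(533*((5 - 5*3)*(-1 - 4)) - 2195) = √(533*((5 - 15)*(-5)) - 2195) = √(533*(-10*(-5)) - 2195) = √(533*50 - 2195) = √(26650 - 2195) = √24455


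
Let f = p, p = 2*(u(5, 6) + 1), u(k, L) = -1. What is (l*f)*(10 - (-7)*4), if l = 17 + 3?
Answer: 0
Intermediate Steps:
p = 0 (p = 2*(-1 + 1) = 2*0 = 0)
f = 0
l = 20
(l*f)*(10 - (-7)*4) = (20*0)*(10 - (-7)*4) = 0*(10 - 1*(-28)) = 0*(10 + 28) = 0*38 = 0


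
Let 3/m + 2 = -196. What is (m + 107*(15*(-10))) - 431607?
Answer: -29545363/66 ≈ -4.4766e+5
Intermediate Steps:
m = -1/66 (m = 3/(-2 - 196) = 3/(-198) = 3*(-1/198) = -1/66 ≈ -0.015152)
(m + 107*(15*(-10))) - 431607 = (-1/66 + 107*(15*(-10))) - 431607 = (-1/66 + 107*(-150)) - 431607 = (-1/66 - 16050) - 431607 = -1059301/66 - 431607 = -29545363/66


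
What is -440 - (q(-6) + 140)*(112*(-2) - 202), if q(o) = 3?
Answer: 60478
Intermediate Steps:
-440 - (q(-6) + 140)*(112*(-2) - 202) = -440 - (3 + 140)*(112*(-2) - 202) = -440 - 143*(-224 - 202) = -440 - 143*(-426) = -440 - 1*(-60918) = -440 + 60918 = 60478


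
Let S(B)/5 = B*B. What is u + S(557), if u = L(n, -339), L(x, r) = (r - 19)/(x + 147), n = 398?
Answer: 845428167/545 ≈ 1.5512e+6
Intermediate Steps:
L(x, r) = (-19 + r)/(147 + x)
S(B) = 5*B**2 (S(B) = 5*(B*B) = 5*B**2)
u = -358/545 (u = (-19 - 339)/(147 + 398) = -358/545 ≈ -0.65688)
u + S(557) = -358/545 + 5*557**2 = -358/545 + 5*310249 = -358/545 + 1551245 = 845428167/545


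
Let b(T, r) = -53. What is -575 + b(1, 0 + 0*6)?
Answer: -628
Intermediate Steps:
-575 + b(1, 0 + 0*6) = -575 - 53 = -628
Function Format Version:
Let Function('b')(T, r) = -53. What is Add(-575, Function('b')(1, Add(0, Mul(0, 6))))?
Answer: -628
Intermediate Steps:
Add(-575, Function('b')(1, Add(0, Mul(0, 6)))) = Add(-575, -53) = -628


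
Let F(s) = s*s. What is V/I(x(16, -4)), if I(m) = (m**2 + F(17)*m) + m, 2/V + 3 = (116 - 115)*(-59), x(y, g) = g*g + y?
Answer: -1/319424 ≈ -3.1306e-6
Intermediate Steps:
x(y, g) = y + g**2 (x(y, g) = g**2 + y = y + g**2)
V = -1/31 (V = 2/(-3 + (116 - 115)*(-59)) = 2/(-3 + 1*(-59)) = 2/(-3 - 59) = 2/(-62) = 2*(-1/62) = -1/31 ≈ -0.032258)
F(s) = s**2
I(m) = m**2 + 290*m (I(m) = (m**2 + 17**2*m) + m = (m**2 + 289*m) + m = m**2 + 290*m)
V/I(x(16, -4)) = -1/((16 + (-4)**2)*(290 + (16 + (-4)**2)))/31 = -1/((16 + 16)*(290 + (16 + 16)))/31 = -1/(32*(290 + 32))/31 = -1/(31*(32*322)) = -1/31/10304 = -1/31*1/10304 = -1/319424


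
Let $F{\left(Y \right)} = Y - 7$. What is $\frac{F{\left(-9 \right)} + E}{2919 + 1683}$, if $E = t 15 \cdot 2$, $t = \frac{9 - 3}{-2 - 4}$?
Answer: $- \frac{23}{2301} \approx -0.0099957$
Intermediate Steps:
$t = -1$ ($t = \frac{6}{-6} = 6 \left(- \frac{1}{6}\right) = -1$)
$F{\left(Y \right)} = -7 + Y$
$E = -30$ ($E = \left(-1\right) 15 \cdot 2 = \left(-15\right) 2 = -30$)
$\frac{F{\left(-9 \right)} + E}{2919 + 1683} = \frac{\left(-7 - 9\right) - 30}{2919 + 1683} = \frac{-16 - 30}{4602} = \left(-46\right) \frac{1}{4602} = - \frac{23}{2301}$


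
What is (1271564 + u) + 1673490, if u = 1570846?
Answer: 4515900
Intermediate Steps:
(1271564 + u) + 1673490 = (1271564 + 1570846) + 1673490 = 2842410 + 1673490 = 4515900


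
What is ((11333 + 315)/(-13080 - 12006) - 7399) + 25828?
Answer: 231149123/12543 ≈ 18429.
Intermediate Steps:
((11333 + 315)/(-13080 - 12006) - 7399) + 25828 = (11648/(-25086) - 7399) + 25828 = (11648*(-1/25086) - 7399) + 25828 = (-5824/12543 - 7399) + 25828 = -92811481/12543 + 25828 = 231149123/12543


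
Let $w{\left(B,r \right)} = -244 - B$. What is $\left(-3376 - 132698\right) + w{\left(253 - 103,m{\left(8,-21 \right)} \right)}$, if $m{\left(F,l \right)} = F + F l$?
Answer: $-136468$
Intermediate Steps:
$\left(-3376 - 132698\right) + w{\left(253 - 103,m{\left(8,-21 \right)} \right)} = \left(-3376 - 132698\right) - 394 = -136074 - 394 = -136468$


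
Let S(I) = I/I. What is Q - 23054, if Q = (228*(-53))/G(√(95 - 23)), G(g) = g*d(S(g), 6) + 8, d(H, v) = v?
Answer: -1818245/79 - 27189*√2/158 ≈ -23259.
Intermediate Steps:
S(I) = 1
G(g) = 8 + 6*g (G(g) = g*6 + 8 = 6*g + 8 = 8 + 6*g)
Q = -12084/(8 + 36*√2) (Q = (228*(-53))/(8 + 6*√(95 - 23)) = -12084/(8 + 6*√72) = -12084/(8 + 6*(6*√2)) = -12084/(8 + 36*√2) ≈ -205.12)
Q - 23054 = (3021/79 - 27189*√2/158) - 23054 = -1818245/79 - 27189*√2/158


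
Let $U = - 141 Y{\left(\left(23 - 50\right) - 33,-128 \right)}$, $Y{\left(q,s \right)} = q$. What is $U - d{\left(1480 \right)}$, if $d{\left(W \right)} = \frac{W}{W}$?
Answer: $8459$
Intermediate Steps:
$d{\left(W \right)} = 1$
$U = 8460$ ($U = - 141 \left(\left(23 - 50\right) - 33\right) = - 141 \left(-27 - 33\right) = \left(-141\right) \left(-60\right) = 8460$)
$U - d{\left(1480 \right)} = 8460 - 1 = 8459$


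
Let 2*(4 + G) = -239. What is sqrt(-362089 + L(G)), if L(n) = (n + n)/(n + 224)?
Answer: I*sqrt(14628856983)/201 ≈ 601.74*I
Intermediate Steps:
G = -247/2 (G = -4 + (1/2)*(-239) = -4 - 239/2 = -247/2 ≈ -123.50)
L(n) = 2*n/(224 + n) (L(n) = (2*n)/(224 + n) = 2*n/(224 + n))
sqrt(-362089 + L(G)) = sqrt(-362089 + 2*(-247/2)/(224 - 247/2)) = sqrt(-362089 + 2*(-247/2)/(201/2)) = sqrt(-362089 + 2*(-247/2)*(2/201)) = sqrt(-362089 - 494/201) = sqrt(-72780383/201) = I*sqrt(14628856983)/201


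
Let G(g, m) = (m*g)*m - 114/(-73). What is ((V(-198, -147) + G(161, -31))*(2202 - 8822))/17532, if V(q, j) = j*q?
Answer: -22209247675/319959 ≈ -69413.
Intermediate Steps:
G(g, m) = 114/73 + g*m² (G(g, m) = (g*m)*m - 114*(-1/73) = g*m² + 114/73 = 114/73 + g*m²)
((V(-198, -147) + G(161, -31))*(2202 - 8822))/17532 = ((-147*(-198) + (114/73 + 161*(-31)²))*(2202 - 8822))/17532 = ((29106 + (114/73 + 161*961))*(-6620))*(1/17532) = ((29106 + (114/73 + 154721))*(-6620))*(1/17532) = ((29106 + 11294747/73)*(-6620))*(1/17532) = ((13419485/73)*(-6620))*(1/17532) = -88836990700/73*1/17532 = -22209247675/319959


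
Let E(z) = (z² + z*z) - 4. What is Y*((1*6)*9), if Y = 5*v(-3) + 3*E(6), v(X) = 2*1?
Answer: 11556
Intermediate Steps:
E(z) = -4 + 2*z² (E(z) = (z² + z²) - 4 = 2*z² - 4 = -4 + 2*z²)
v(X) = 2
Y = 214 (Y = 5*2 + 3*(-4 + 2*6²) = 10 + 3*(-4 + 2*36) = 10 + 3*(-4 + 72) = 10 + 3*68 = 10 + 204 = 214)
Y*((1*6)*9) = 214*((1*6)*9) = 214*(6*9) = 214*54 = 11556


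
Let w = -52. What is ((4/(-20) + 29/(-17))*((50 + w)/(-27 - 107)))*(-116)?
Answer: 18792/5695 ≈ 3.2997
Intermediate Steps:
((4/(-20) + 29/(-17))*((50 + w)/(-27 - 107)))*(-116) = ((4/(-20) + 29/(-17))*((50 - 52)/(-27 - 107)))*(-116) = ((4*(-1/20) + 29*(-1/17))*(-2/(-134)))*(-116) = ((-⅕ - 29/17)*(-2*(-1/134)))*(-116) = -162/85*1/67*(-116) = -162/5695*(-116) = 18792/5695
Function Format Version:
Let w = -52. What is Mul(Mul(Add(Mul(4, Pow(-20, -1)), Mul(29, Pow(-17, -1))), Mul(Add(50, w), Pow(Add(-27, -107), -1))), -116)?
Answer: Rational(18792, 5695) ≈ 3.2997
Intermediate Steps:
Mul(Mul(Add(Mul(4, Pow(-20, -1)), Mul(29, Pow(-17, -1))), Mul(Add(50, w), Pow(Add(-27, -107), -1))), -116) = Mul(Mul(Add(Mul(4, Pow(-20, -1)), Mul(29, Pow(-17, -1))), Mul(Add(50, -52), Pow(Add(-27, -107), -1))), -116) = Mul(Mul(Add(Mul(4, Rational(-1, 20)), Mul(29, Rational(-1, 17))), Mul(-2, Pow(-134, -1))), -116) = Mul(Mul(Add(Rational(-1, 5), Rational(-29, 17)), Mul(-2, Rational(-1, 134))), -116) = Mul(Mul(Rational(-162, 85), Rational(1, 67)), -116) = Mul(Rational(-162, 5695), -116) = Rational(18792, 5695)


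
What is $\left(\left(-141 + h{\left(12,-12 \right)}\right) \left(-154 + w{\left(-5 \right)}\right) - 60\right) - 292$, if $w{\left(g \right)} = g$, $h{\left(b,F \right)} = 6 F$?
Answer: $33515$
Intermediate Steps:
$\left(\left(-141 + h{\left(12,-12 \right)}\right) \left(-154 + w{\left(-5 \right)}\right) - 60\right) - 292 = \left(\left(-141 + 6 \left(-12\right)\right) \left(-154 - 5\right) - 60\right) - 292 = \left(\left(-141 - 72\right) \left(-159\right) - 60\right) - 292 = \left(\left(-213\right) \left(-159\right) - 60\right) - 292 = \left(33867 - 60\right) - 292 = 33807 - 292 = 33515$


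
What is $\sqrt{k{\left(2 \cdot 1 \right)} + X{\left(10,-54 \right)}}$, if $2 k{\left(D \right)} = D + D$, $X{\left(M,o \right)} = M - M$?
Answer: $\sqrt{2} \approx 1.4142$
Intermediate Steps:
$X{\left(M,o \right)} = 0$
$k{\left(D \right)} = D$ ($k{\left(D \right)} = \frac{D + D}{2} = \frac{2 D}{2} = D$)
$\sqrt{k{\left(2 \cdot 1 \right)} + X{\left(10,-54 \right)}} = \sqrt{2 \cdot 1 + 0} = \sqrt{2 + 0} = \sqrt{2}$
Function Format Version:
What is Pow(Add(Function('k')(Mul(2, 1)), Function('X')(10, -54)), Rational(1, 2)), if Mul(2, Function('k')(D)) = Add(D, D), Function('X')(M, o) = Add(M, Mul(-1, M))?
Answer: Pow(2, Rational(1, 2)) ≈ 1.4142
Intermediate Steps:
Function('X')(M, o) = 0
Function('k')(D) = D (Function('k')(D) = Mul(Rational(1, 2), Add(D, D)) = Mul(Rational(1, 2), Mul(2, D)) = D)
Pow(Add(Function('k')(Mul(2, 1)), Function('X')(10, -54)), Rational(1, 2)) = Pow(Add(Mul(2, 1), 0), Rational(1, 2)) = Pow(Add(2, 0), Rational(1, 2)) = Pow(2, Rational(1, 2))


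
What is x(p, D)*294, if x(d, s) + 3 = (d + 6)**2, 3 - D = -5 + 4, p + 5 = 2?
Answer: 1764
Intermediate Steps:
p = -3 (p = -5 + 2 = -3)
D = 4 (D = 3 - (-5 + 4) = 3 - 1*(-1) = 3 + 1 = 4)
x(d, s) = -3 + (6 + d)**2 (x(d, s) = -3 + (d + 6)**2 = -3 + (6 + d)**2)
x(p, D)*294 = (-3 + (6 - 3)**2)*294 = (-3 + 3**2)*294 = (-3 + 9)*294 = 6*294 = 1764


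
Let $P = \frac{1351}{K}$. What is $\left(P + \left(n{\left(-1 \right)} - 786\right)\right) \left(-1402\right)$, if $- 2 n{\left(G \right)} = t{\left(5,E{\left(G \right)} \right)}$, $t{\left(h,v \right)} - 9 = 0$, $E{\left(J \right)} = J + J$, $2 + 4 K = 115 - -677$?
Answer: $\frac{433982791}{395} \approx 1.0987 \cdot 10^{6}$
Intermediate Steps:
$K = \frac{395}{2}$ ($K = - \frac{1}{2} + \frac{115 - -677}{4} = - \frac{1}{2} + \frac{115 + 677}{4} = - \frac{1}{2} + \frac{1}{4} \cdot 792 = - \frac{1}{2} + 198 = \frac{395}{2} \approx 197.5$)
$E{\left(J \right)} = 2 J$
$t{\left(h,v \right)} = 9$ ($t{\left(h,v \right)} = 9 + 0 = 9$)
$n{\left(G \right)} = - \frac{9}{2}$ ($n{\left(G \right)} = \left(- \frac{1}{2}\right) 9 = - \frac{9}{2}$)
$P = \frac{2702}{395}$ ($P = \frac{1351}{\frac{395}{2}} = 1351 \cdot \frac{2}{395} = \frac{2702}{395} \approx 6.8405$)
$\left(P + \left(n{\left(-1 \right)} - 786\right)\right) \left(-1402\right) = \left(\frac{2702}{395} - \frac{1581}{2}\right) \left(-1402\right) = \left(- \frac{619091}{790}\right) \left(-1402\right) = \frac{433982791}{395}$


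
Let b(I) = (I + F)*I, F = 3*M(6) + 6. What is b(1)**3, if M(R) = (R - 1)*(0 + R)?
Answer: 912673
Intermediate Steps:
M(R) = R*(-1 + R) (M(R) = (-1 + R)*R = R*(-1 + R))
F = 96 (F = 3*(6*(-1 + 6)) + 6 = 3*(6*5) + 6 = 3*30 + 6 = 90 + 6 = 96)
b(I) = I*(96 + I) (b(I) = (I + 96)*I = (96 + I)*I = I*(96 + I))
b(1)**3 = (1*(96 + 1))**3 = (1*97)**3 = 97**3 = 912673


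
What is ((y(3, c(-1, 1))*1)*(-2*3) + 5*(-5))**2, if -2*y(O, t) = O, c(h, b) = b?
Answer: 256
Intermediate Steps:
y(O, t) = -O/2
((y(3, c(-1, 1))*1)*(-2*3) + 5*(-5))**2 = ((-1/2*3*1)*(-2*3) + 5*(-5))**2 = (-3/2*1*(-6) - 25)**2 = (-3/2*(-6) - 25)**2 = (9 - 25)**2 = (-16)**2 = 256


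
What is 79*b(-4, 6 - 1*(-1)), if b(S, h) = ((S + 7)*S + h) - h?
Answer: -948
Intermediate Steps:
b(S, h) = S*(7 + S) (b(S, h) = ((7 + S)*S + h) - h = (S*(7 + S) + h) - h = (h + S*(7 + S)) - h = S*(7 + S))
79*b(-4, 6 - 1*(-1)) = 79*(-4*(7 - 4)) = 79*(-4*3) = 79*(-12) = -948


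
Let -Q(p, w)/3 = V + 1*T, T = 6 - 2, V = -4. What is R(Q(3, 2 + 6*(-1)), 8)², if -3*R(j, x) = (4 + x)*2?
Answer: 64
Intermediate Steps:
T = 4
Q(p, w) = 0 (Q(p, w) = -3*(-4 + 1*4) = -3*(-4 + 4) = -3*0 = 0)
R(j, x) = -8/3 - 2*x/3 (R(j, x) = -(4 + x)*2/3 = -(8 + 2*x)/3 = -8/3 - 2*x/3)
R(Q(3, 2 + 6*(-1)), 8)² = (-8/3 - ⅔*8)² = (-8/3 - 16/3)² = (-8)² = 64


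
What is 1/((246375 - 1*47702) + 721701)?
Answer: 1/920374 ≈ 1.0865e-6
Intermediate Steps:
1/((246375 - 1*47702) + 721701) = 1/((246375 - 47702) + 721701) = 1/(198673 + 721701) = 1/920374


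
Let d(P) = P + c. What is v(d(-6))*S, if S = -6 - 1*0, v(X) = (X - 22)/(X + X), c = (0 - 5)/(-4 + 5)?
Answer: -9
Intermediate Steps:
c = -5 (c = -5/1 = -5*1 = -5)
d(P) = -5 + P (d(P) = P - 5 = -5 + P)
v(X) = (-22 + X)/(2*X) (v(X) = (-22 + X)/((2*X)) = (-22 + X)*(1/(2*X)) = (-22 + X)/(2*X))
S = -6 (S = -6 + 0 = -6)
v(d(-6))*S = ((-22 + (-5 - 6))/(2*(-5 - 6)))*(-6) = ((½)*(-22 - 11)/(-11))*(-6) = ((½)*(-1/11)*(-33))*(-6) = (3/2)*(-6) = -9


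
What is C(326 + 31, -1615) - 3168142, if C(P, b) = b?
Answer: -3169757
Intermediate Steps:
C(326 + 31, -1615) - 3168142 = -1615 - 3168142 = -3169757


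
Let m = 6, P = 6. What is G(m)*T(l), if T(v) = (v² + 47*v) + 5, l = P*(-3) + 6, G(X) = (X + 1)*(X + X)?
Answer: -34860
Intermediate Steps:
G(X) = 2*X*(1 + X) (G(X) = (1 + X)*(2*X) = 2*X*(1 + X))
l = -12 (l = 6*(-3) + 6 = -18 + 6 = -12)
T(v) = 5 + v² + 47*v
G(m)*T(l) = (2*6*(1 + 6))*(5 + (-12)² + 47*(-12)) = (2*6*7)*(5 + 144 - 564) = 84*(-415) = -34860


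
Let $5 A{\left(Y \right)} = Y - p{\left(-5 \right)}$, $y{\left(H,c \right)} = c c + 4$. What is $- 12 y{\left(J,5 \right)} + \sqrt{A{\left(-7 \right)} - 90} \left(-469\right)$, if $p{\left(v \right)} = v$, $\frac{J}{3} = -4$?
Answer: $-348 - \frac{938 i \sqrt{565}}{5} \approx -348.0 - 4459.2 i$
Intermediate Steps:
$J = -12$ ($J = 3 \left(-4\right) = -12$)
$y{\left(H,c \right)} = 4 + c^{2}$ ($y{\left(H,c \right)} = c^{2} + 4 = 4 + c^{2}$)
$A{\left(Y \right)} = 1 + \frac{Y}{5}$ ($A{\left(Y \right)} = \frac{Y - -5}{5} = \frac{Y + 5}{5} = \frac{5 + Y}{5} = 1 + \frac{Y}{5}$)
$- 12 y{\left(J,5 \right)} + \sqrt{A{\left(-7 \right)} - 90} \left(-469\right) = - 12 \left(4 + 5^{2}\right) + \sqrt{\left(1 + \frac{1}{5} \left(-7\right)\right) - 90} \left(-469\right) = - 12 \left(4 + 25\right) + \sqrt{\left(1 - \frac{7}{5}\right) - 90} \left(-469\right) = \left(-12\right) 29 + \sqrt{- \frac{2}{5} - 90} \left(-469\right) = -348 + \sqrt{- \frac{452}{5}} \left(-469\right) = -348 + \frac{2 i \sqrt{565}}{5} \left(-469\right) = -348 - \frac{938 i \sqrt{565}}{5}$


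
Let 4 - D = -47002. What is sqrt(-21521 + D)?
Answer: sqrt(25485) ≈ 159.64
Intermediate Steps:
D = 47006 (D = 4 - 1*(-47002) = 4 + 47002 = 47006)
sqrt(-21521 + D) = sqrt(-21521 + 47006) = sqrt(25485)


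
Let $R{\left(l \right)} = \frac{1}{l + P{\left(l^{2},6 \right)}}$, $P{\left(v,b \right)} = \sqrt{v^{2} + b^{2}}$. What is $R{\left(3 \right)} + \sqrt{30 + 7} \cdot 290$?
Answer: $- \frac{1}{36} + 290 \sqrt{37} + \frac{\sqrt{13}}{36} \approx 1764.1$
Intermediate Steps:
$P{\left(v,b \right)} = \sqrt{b^{2} + v^{2}}$
$R{\left(l \right)} = \frac{1}{l + \sqrt{36 + l^{4}}}$ ($R{\left(l \right)} = \frac{1}{l + \sqrt{6^{2} + \left(l^{2}\right)^{2}}} = \frac{1}{l + \sqrt{36 + l^{4}}}$)
$R{\left(3 \right)} + \sqrt{30 + 7} \cdot 290 = \frac{1}{3 + \sqrt{36 + 3^{4}}} + \sqrt{30 + 7} \cdot 290 = \frac{1}{3 + \sqrt{36 + 81}} + \sqrt{37} \cdot 290 = \frac{1}{3 + \sqrt{117}} + 290 \sqrt{37} = \frac{1}{3 + 3 \sqrt{13}} + 290 \sqrt{37}$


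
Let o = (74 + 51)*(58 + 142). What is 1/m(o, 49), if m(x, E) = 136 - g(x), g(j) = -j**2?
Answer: 1/625000136 ≈ 1.6000e-9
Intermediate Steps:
o = 25000 (o = 125*200 = 25000)
m(x, E) = 136 + x**2 (m(x, E) = 136 - (-1)*x**2 = 136 + x**2)
1/m(o, 49) = 1/(136 + 25000**2) = 1/(136 + 625000000) = 1/625000136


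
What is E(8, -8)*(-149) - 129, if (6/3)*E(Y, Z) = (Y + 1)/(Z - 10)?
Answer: -367/4 ≈ -91.750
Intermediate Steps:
E(Y, Z) = (1 + Y)/(2*(-10 + Z)) (E(Y, Z) = ((Y + 1)/(Z - 10))/2 = ((1 + Y)/(-10 + Z))/2 = (1 + Y)/(2*(-10 + Z)))
E(8, -8)*(-149) - 129 = ((1 + 8)/(2*(-10 - 8)))*(-149) - 129 = ((½)*9/(-18))*(-149) - 129 = ((½)*(-1/18)*9)*(-149) - 129 = -¼*(-149) - 129 = 149/4 - 129 = -367/4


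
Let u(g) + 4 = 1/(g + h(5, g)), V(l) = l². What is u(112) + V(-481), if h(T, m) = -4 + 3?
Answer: 25680628/111 ≈ 2.3136e+5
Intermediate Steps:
h(T, m) = -1
u(g) = -4 + 1/(-1 + g) (u(g) = -4 + 1/(g - 1) = -4 + 1/(-1 + g))
u(112) + V(-481) = (5 - 4*112)/(-1 + 112) + (-481)² = (5 - 448)/111 + 231361 = (1/111)*(-443) + 231361 = -443/111 + 231361 = 25680628/111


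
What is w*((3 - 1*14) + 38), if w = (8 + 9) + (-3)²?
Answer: 702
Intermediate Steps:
w = 26 (w = 17 + 9 = 26)
w*((3 - 1*14) + 38) = 26*((3 - 1*14) + 38) = 26*((3 - 14) + 38) = 26*(-11 + 38) = 26*27 = 702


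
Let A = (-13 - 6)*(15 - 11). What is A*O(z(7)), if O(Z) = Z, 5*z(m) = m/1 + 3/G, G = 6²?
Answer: -323/3 ≈ -107.67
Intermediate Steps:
G = 36
z(m) = 1/60 + m/5 (z(m) = (m/1 + 3/36)/5 = (m*1 + 3*(1/36))/5 = (m + 1/12)/5 = (1/12 + m)/5 = 1/60 + m/5)
A = -76 (A = -19*4 = -76)
A*O(z(7)) = -76*(1/60 + (⅕)*7) = -76*(1/60 + 7/5) = -76*17/12 = -323/3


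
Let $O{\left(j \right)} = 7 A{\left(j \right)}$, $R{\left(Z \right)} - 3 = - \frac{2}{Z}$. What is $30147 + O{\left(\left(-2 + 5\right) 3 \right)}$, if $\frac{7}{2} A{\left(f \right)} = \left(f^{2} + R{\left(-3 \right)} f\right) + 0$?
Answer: $30375$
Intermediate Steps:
$R{\left(Z \right)} = 3 - \frac{2}{Z}$
$A{\left(f \right)} = \frac{2 f^{2}}{7} + \frac{22 f}{21}$ ($A{\left(f \right)} = \frac{2 \left(\left(f^{2} + \left(3 - \frac{2}{-3}\right) f\right) + 0\right)}{7} = \frac{2 \left(\left(f^{2} + \left(3 - - \frac{2}{3}\right) f\right) + 0\right)}{7} = \frac{2 \left(\left(f^{2} + \left(3 + \frac{2}{3}\right) f\right) + 0\right)}{7} = \frac{2 \left(\left(f^{2} + \frac{11 f}{3}\right) + 0\right)}{7} = \frac{2 \left(f^{2} + \frac{11 f}{3}\right)}{7} = \frac{2 f^{2}}{7} + \frac{22 f}{21}$)
$O{\left(j \right)} = \frac{2 j \left(11 + 3 j\right)}{3}$ ($O{\left(j \right)} = 7 \frac{2 j \left(11 + 3 j\right)}{21} = \frac{2 j \left(11 + 3 j\right)}{3}$)
$30147 + O{\left(\left(-2 + 5\right) 3 \right)} = 30147 + \frac{2 \left(-2 + 5\right) 3 \left(11 + 3 \left(-2 + 5\right) 3\right)}{3} = 30147 + \frac{2 \cdot 3 \cdot 3 \left(11 + 3 \cdot 3 \cdot 3\right)}{3} = 30147 + \frac{2}{3} \cdot 9 \left(11 + 3 \cdot 9\right) = 30147 + \frac{2}{3} \cdot 9 \left(11 + 27\right) = 30147 + \frac{2}{3} \cdot 9 \cdot 38 = 30147 + 228 = 30375$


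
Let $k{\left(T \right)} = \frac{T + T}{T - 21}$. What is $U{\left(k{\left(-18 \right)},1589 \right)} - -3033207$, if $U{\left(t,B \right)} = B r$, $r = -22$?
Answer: $2998249$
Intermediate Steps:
$k{\left(T \right)} = \frac{2 T}{-21 + T}$
$U{\left(t,B \right)} = - 22 B$ ($U{\left(t,B \right)} = B \left(-22\right) = - 22 B$)
$U{\left(k{\left(-18 \right)},1589 \right)} - -3033207 = \left(-22\right) 1589 - -3033207 = -34958 + 3033207 = 2998249$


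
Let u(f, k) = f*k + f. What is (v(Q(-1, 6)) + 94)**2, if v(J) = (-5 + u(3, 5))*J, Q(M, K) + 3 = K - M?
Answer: 21316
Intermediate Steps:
u(f, k) = f + f*k
Q(M, K) = -3 + K - M (Q(M, K) = -3 + (K - M) = -3 + K - M)
v(J) = 13*J (v(J) = (-5 + 3*(1 + 5))*J = (-5 + 3*6)*J = (-5 + 18)*J = 13*J)
(v(Q(-1, 6)) + 94)**2 = (13*(-3 + 6 - 1*(-1)) + 94)**2 = (13*(-3 + 6 + 1) + 94)**2 = (13*4 + 94)**2 = (52 + 94)**2 = 146**2 = 21316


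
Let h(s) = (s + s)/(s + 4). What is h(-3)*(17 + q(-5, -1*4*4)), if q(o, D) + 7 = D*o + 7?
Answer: -582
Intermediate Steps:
h(s) = 2*s/(4 + s) (h(s) = (2*s)/(4 + s) = 2*s/(4 + s))
q(o, D) = D*o (q(o, D) = -7 + (D*o + 7) = -7 + (7 + D*o) = D*o)
h(-3)*(17 + q(-5, -1*4*4)) = (2*(-3)/(4 - 3))*(17 + (-1*4*4)*(-5)) = (2*(-3)/1)*(17 - 4*4*(-5)) = (2*(-3)*1)*(17 - 16*(-5)) = -6*(17 + 80) = -6*97 = -582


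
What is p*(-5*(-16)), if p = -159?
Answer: -12720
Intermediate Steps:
p*(-5*(-16)) = -(-795)*(-16) = -159*80 = -12720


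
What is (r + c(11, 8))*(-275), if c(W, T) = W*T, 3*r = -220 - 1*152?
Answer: 9900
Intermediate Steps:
r = -124 (r = (-220 - 1*152)/3 = (-220 - 152)/3 = (⅓)*(-372) = -124)
c(W, T) = T*W
(r + c(11, 8))*(-275) = (-124 + 8*11)*(-275) = (-124 + 88)*(-275) = -36*(-275) = 9900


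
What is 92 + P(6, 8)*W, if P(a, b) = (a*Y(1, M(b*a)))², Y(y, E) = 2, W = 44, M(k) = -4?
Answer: 6428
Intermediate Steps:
P(a, b) = 4*a² (P(a, b) = (a*2)² = (2*a)² = 4*a²)
92 + P(6, 8)*W = 92 + (4*6²)*44 = 92 + (4*36)*44 = 92 + 144*44 = 92 + 6336 = 6428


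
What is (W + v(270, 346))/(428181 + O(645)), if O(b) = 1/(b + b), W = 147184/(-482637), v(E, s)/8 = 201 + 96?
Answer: 493037281040/88862077278589 ≈ 0.0055483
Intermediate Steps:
v(E, s) = 2376 (v(E, s) = 8*(201 + 96) = 8*297 = 2376)
W = -147184/482637 (W = 147184*(-1/482637) = -147184/482637 ≈ -0.30496)
O(b) = 1/(2*b)
(W + v(270, 346))/(428181 + O(645)) = (-147184/482637 + 2376)/(428181 + (½)/645) = 1146598328/(482637*(428181 + (½)*(1/645))) = 1146598328/(482637*(428181 + 1/1290)) = 1146598328/(482637*(552353491/1290)) = (1146598328/482637)*(1290/552353491) = 493037281040/88862077278589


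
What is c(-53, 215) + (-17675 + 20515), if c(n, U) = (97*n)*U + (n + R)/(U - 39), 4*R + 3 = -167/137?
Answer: -53165769211/48224 ≈ -1.1025e+6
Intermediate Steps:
R = -289/274 (R = -¾ + (-167/137)/4 = -¾ + (-167*1/137)/4 = -¾ + (¼)*(-167/137) = -¾ - 167/548 = -289/274 ≈ -1.0547)
c(n, U) = (-289/274 + n)/(-39 + U) + 97*U*n (c(n, U) = (97*n)*U + (n - 289/274)/(U - 39) = 97*U*n + (-289/274 + n)/(-39 + U) = (-289/274 + n)/(-39 + U) + 97*U*n)
c(-53, 215) + (-17675 + 20515) = (-289/274 - 53 - 3783*215*(-53) + 97*(-53)*215²)/(-39 + 215) + (-17675 + 20515) = (-289/274 - 53 + 43107285 + 97*(-53)*46225)/176 + 2840 = (-289/274 - 53 + 43107285 - 237642725)/176 + 2840 = (1/176)*(-53302725371/274) + 2840 = -53302725371/48224 + 2840 = -53165769211/48224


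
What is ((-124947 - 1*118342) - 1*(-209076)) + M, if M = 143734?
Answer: 109521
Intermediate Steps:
((-124947 - 1*118342) - 1*(-209076)) + M = ((-124947 - 1*118342) - 1*(-209076)) + 143734 = ((-124947 - 118342) + 209076) + 143734 = (-243289 + 209076) + 143734 = -34213 + 143734 = 109521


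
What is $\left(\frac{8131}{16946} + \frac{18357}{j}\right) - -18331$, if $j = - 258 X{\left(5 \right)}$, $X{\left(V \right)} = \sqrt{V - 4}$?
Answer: $\frac{6652949882}{364339} \approx 18260.0$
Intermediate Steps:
$X{\left(V \right)} = \sqrt{-4 + V}$
$j = -258$ ($j = - 258 \sqrt{-4 + 5} = - 258 \sqrt{1} = - 258 \cdot 1 = \left(-1\right) 258 = -258$)
$\left(\frac{8131}{16946} + \frac{18357}{j}\right) - -18331 = \left(\frac{8131}{16946} + \frac{18357}{-258}\right) - -18331 = \left(8131 \cdot \frac{1}{16946} + 18357 \left(- \frac{1}{258}\right)\right) + 18331 = \left(\frac{8131}{16946} - \frac{6119}{86}\right) + 18331 = - \frac{25748327}{364339} + 18331 = \frac{6652949882}{364339}$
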